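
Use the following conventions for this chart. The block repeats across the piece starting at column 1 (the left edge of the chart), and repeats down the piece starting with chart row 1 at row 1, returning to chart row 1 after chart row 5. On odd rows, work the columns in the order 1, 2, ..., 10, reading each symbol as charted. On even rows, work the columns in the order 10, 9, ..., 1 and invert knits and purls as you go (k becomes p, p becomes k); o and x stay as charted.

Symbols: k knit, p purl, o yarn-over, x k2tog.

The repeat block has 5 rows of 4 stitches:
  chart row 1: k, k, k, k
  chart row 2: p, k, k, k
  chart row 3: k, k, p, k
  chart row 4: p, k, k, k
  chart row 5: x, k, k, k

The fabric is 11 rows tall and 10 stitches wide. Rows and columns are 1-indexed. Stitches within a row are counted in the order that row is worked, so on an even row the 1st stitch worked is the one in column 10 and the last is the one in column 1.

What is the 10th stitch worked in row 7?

For row 7: chart row = ((7-1) mod 5) + 1 = 2; this is a RS (odd) row.
Chart row 2 tiled across columns 1-10: p k k k p k k k p k
RS row: no reversal, no swap; stitch n worked = column n.
Stitch 10 in working order -> k

== STITCH ==
k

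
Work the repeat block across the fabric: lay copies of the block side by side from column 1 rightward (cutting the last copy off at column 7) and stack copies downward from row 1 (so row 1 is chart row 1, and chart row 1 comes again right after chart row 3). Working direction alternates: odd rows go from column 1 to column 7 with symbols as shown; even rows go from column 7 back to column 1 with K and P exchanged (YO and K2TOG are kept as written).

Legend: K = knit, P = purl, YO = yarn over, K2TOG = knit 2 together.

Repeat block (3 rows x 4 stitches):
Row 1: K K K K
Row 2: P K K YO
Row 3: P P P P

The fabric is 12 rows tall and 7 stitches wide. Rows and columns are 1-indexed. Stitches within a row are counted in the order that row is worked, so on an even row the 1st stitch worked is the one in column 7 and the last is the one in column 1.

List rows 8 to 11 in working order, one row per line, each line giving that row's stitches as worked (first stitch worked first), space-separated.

Row 8: chart row 2, WS - tiled (columns 1-7): P K K YO P K K; work from column 7 back to 1 with K<->P swapped.
Row 9: chart row 3, RS - tile across columns 1-7 and work as-is.
Row 10: chart row 1, WS - tiled (columns 1-7): K K K K K K K; work from column 7 back to 1 with K<->P swapped.
Row 11: chart row 2, RS - tile across columns 1-7 and work as-is.

Rows as worked:
P P K YO P P K
P P P P P P P
P P P P P P P
P K K YO P K K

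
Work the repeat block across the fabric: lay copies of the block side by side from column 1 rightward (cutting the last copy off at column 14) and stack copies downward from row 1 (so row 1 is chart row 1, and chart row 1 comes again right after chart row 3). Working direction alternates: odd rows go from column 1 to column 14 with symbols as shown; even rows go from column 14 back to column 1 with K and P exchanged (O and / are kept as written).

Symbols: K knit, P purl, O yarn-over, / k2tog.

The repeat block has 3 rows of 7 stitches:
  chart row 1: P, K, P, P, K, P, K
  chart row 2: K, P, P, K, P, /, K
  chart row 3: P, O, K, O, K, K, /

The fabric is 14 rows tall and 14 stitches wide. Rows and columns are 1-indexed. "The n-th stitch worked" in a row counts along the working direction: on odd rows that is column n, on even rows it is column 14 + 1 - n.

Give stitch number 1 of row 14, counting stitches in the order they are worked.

Stitch:
P

Derivation:
Row 14 uses chart row ((14-1) mod 3)+1 = 2. Row 14 is even, so WS.
Chart row 2 tiled across columns 1-14: K P P K P / K K P P K P / K
Wrong side: read the tiled row from column 14 down to 1 and exchange K with P (leave O, /).
Row 14 as worked: P / K P K K P P / K P K K P
Stitch 1 in working order -> P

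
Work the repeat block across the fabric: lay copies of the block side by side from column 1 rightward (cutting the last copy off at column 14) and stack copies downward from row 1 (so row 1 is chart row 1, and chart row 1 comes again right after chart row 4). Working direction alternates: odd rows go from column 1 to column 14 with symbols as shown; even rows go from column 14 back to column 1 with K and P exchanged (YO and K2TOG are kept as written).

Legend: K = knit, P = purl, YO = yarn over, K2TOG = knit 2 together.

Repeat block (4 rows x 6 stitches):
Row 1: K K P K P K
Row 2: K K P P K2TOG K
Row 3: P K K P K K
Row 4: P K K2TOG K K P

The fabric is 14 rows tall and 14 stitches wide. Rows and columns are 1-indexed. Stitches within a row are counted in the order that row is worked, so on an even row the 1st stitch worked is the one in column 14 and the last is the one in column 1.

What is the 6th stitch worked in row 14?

For row 14: chart row = ((14-1) mod 4) + 1 = 2; this is a WS (even) row.
Chart row 2 tiled across columns 1-14: K K P P K2TOG K K K P P K2TOG K K K
WS: work from column 14 back to column 1 (reverse the tiled row), swapping K<->P (YO and K2TOG unchanged).
Row 14 as worked: P P P K2TOG K K P P P K2TOG K K P P
Stitch 6 in working order -> K

== STITCH ==
K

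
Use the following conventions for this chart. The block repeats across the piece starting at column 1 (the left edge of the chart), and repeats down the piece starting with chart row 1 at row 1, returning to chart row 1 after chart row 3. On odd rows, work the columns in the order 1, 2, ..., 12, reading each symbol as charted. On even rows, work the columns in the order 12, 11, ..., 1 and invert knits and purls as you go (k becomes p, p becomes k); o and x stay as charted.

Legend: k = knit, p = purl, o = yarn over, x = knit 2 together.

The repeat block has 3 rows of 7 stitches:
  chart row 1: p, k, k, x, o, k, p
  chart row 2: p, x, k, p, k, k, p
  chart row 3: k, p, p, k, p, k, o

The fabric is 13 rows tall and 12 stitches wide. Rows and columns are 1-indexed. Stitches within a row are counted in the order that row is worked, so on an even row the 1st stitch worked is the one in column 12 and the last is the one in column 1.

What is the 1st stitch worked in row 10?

== STITCH ==
o

Derivation:
For row 10: chart row = ((10-1) mod 3) + 1 = 1; this is a WS (even) row.
Chart row 1 tiled across columns 1-12: p k k x o k p p k k x o
WS: work from column 12 back to column 1 (reverse the tiled row), swapping k<->p (o and x unchanged).
Row 10 as worked: o x p p k k p o x p p k
The 1st stitch worked is o.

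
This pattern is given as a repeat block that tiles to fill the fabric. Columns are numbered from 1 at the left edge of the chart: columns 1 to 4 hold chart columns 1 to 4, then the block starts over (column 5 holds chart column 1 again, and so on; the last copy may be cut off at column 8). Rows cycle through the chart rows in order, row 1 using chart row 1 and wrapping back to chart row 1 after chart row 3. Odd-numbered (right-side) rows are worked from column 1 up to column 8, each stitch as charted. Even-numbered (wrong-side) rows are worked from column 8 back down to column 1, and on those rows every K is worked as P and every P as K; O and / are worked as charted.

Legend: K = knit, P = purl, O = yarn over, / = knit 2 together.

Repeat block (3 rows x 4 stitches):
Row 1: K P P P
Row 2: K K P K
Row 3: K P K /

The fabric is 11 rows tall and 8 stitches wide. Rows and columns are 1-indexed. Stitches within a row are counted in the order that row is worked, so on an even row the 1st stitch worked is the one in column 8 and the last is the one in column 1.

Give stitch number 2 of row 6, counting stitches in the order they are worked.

Result:
P

Derivation:
Row 6 uses chart row ((6-1) mod 3)+1 = 3. Row 6 is even, so WS.
Chart row 3 tiled across columns 1-8: K P K / K P K /
Wrong side: read the tiled row from column 8 down to 1 and exchange K with P (leave O, /).
Row 6 as worked: / P K P / P K P
The 2nd stitch worked is P.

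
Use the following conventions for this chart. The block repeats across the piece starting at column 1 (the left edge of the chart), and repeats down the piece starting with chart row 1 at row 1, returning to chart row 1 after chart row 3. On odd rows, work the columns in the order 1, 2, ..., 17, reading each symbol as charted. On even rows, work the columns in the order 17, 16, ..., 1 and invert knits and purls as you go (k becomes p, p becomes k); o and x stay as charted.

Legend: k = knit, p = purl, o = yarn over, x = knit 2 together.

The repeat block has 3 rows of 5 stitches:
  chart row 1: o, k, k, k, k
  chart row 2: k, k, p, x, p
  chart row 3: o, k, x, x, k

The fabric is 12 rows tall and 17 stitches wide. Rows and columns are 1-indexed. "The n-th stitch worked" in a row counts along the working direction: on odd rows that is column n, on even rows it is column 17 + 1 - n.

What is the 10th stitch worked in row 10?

Row 10: (10-1) mod 3 = 0, so use chart row 1. Even row -> WS.
Chart row 1 tiled across columns 1-17: o k k k k o k k k k o k k k k o k
WS: work from column 17 back to column 1 (reverse the tiled row), swapping k<->p (o and x unchanged).
Row 10 as worked: p o p p p p o p p p p o p p p p o
Counting 10 along the worked row gives p.

Result:
p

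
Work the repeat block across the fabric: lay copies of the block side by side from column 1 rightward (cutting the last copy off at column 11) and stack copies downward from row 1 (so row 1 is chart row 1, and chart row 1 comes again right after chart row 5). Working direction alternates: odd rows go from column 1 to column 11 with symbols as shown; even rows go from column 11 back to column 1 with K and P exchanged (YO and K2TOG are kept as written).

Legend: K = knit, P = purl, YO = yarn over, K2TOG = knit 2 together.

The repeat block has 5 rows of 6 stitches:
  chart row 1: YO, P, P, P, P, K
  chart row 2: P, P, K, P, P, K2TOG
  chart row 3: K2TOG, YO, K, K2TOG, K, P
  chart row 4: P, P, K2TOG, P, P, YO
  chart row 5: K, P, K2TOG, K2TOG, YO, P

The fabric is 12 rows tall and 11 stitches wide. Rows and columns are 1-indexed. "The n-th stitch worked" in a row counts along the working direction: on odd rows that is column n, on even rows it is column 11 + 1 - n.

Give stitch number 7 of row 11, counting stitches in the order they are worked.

For row 11: chart row = ((11-1) mod 5) + 1 = 1; this is a RS (odd) row.
Chart row 1 tiled across columns 1-11: YO P P P P K YO P P P P
RS: work column 1 to column 11, symbols as charted — the tiled row is the row as worked.
Counting 7 along the worked row gives YO.

Result:
YO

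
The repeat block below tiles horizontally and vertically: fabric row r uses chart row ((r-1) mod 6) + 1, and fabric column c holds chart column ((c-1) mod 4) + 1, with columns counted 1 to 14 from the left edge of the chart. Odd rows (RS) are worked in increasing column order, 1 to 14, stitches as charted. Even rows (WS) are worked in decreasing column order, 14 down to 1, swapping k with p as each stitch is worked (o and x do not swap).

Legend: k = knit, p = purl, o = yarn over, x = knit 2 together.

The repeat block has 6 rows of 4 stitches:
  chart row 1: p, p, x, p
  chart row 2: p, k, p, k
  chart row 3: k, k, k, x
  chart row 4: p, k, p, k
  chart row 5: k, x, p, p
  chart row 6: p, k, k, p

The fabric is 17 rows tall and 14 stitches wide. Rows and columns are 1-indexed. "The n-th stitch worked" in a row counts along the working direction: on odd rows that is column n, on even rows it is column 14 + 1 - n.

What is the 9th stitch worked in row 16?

Stitch:
p

Derivation:
Row 16 uses chart row ((16-1) mod 6)+1 = 4. Row 16 is even, so WS.
Chart row 4 tiled across columns 1-14: p k p k p k p k p k p k p k
WS: work from column 14 back to column 1 (reverse the tiled row), swapping k<->p (o and x unchanged).
Row 16 as worked: p k p k p k p k p k p k p k
Counting 9 along the worked row gives p.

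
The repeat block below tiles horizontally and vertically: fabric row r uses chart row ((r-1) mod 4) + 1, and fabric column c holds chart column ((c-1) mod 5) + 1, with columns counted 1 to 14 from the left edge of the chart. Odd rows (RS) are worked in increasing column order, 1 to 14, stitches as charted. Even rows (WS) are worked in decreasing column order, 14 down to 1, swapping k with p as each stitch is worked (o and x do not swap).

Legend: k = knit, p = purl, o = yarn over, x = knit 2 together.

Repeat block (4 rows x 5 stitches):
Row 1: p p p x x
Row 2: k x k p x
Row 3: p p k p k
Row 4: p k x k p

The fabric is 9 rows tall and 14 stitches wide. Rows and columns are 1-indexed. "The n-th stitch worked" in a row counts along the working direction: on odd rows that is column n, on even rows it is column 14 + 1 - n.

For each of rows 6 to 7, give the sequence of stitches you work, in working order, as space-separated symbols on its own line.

Row 6: chart row 2, WS - tiled (columns 1-14): k x k p x k x k p x k x k p; work from column 14 back to 1 with k<->p swapped.
Row 7: chart row 3, RS - tile across columns 1-14 and work as-is.

== ROWS AS WORKED ==
k p x p x k p x p x k p x p
p p k p k p p k p k p p k p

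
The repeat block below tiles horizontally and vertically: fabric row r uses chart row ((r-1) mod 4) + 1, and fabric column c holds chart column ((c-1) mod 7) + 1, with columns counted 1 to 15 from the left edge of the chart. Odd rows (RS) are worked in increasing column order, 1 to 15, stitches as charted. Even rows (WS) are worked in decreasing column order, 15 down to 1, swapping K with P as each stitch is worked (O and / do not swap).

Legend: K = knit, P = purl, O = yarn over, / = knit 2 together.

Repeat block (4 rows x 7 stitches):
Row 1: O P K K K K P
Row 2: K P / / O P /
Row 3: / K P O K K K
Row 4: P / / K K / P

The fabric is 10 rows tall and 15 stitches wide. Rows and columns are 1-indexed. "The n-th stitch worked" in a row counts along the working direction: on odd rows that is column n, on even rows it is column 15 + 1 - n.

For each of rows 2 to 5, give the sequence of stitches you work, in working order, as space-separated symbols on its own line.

Row 2: chart row 2, WS - tiled (columns 1-15): K P / / O P / K P / / O P / K; work from column 15 back to 1 with K<->P swapped.
Row 3: chart row 3, RS - tile across columns 1-15 and work as-is.
Row 4: chart row 4, WS - tiled (columns 1-15): P / / K K / P P / / K K / P P; work from column 15 back to 1 with K<->P swapped.
Row 5: chart row 1, RS - tile across columns 1-15 and work as-is.

== ROWS AS WORKED ==
P / K O / / K P / K O / / K P
/ K P O K K K / K P O K K K /
K K / P P / / K K / P P / / K
O P K K K K P O P K K K K P O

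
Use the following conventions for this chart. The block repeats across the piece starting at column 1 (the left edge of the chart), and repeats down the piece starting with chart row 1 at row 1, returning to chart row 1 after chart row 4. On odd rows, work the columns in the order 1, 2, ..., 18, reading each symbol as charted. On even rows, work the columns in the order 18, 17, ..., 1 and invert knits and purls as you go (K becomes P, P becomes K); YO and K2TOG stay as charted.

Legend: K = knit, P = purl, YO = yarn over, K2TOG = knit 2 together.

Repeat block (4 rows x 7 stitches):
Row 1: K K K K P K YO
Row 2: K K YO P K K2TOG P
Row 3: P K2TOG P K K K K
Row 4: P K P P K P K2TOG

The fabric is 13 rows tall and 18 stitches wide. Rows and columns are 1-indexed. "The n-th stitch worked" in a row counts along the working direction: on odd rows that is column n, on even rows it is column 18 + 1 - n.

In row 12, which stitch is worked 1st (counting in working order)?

== STITCH ==
K

Derivation:
Row 12: (12-1) mod 4 = 3, so use chart row 4. Even row -> WS.
Chart row 4 tiled across columns 1-18: P K P P K P K2TOG P K P P K P K2TOG P K P P
Wrong side: read the tiled row from column 18 down to 1 and exchange K with P (leave YO, K2TOG).
Row 12 as worked: K K P K K2TOG K P K K P K K2TOG K P K K P K
Stitch 1 in working order -> K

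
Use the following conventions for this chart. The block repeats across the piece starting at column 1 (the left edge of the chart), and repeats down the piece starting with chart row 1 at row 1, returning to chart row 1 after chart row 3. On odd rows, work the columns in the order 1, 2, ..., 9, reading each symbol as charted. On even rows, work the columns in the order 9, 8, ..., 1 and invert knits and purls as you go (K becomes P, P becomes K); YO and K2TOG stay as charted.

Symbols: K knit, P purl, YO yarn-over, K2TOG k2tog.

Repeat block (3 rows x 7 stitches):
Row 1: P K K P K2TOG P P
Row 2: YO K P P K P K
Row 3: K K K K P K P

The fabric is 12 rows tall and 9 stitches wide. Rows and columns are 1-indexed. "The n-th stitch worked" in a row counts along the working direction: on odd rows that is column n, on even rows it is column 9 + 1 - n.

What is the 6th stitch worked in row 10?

Stitch:
K

Derivation:
For row 10: chart row = ((10-1) mod 3) + 1 = 1; this is a WS (even) row.
Chart row 1 tiled across columns 1-9: P K K P K2TOG P P P K
Wrong side: read the tiled row from column 9 down to 1 and exchange K with P (leave YO, K2TOG).
Row 10 as worked: P K K K K2TOG K P P K
Stitch 6 in working order -> K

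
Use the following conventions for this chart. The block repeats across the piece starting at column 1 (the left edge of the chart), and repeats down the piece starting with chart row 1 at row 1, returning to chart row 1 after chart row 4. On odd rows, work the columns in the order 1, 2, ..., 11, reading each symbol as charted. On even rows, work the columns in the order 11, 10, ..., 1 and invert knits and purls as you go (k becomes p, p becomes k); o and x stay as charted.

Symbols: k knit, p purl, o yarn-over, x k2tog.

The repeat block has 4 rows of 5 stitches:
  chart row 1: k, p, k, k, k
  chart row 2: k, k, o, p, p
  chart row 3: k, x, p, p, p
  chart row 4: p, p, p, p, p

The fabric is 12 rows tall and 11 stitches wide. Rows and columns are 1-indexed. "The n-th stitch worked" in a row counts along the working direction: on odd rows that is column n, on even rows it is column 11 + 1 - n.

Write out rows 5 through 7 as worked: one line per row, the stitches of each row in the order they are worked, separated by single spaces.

== ROWS AS WORKED ==
k p k k k k p k k k k
p k k o p p k k o p p
k x p p p k x p p p k

Derivation:
Row 5: chart row 1, RS - tile across columns 1-11 and work as-is.
Row 6: chart row 2, WS - tiled (columns 1-11): k k o p p k k o p p k; work from column 11 back to 1 with k<->p swapped.
Row 7: chart row 3, RS - tile across columns 1-11 and work as-is.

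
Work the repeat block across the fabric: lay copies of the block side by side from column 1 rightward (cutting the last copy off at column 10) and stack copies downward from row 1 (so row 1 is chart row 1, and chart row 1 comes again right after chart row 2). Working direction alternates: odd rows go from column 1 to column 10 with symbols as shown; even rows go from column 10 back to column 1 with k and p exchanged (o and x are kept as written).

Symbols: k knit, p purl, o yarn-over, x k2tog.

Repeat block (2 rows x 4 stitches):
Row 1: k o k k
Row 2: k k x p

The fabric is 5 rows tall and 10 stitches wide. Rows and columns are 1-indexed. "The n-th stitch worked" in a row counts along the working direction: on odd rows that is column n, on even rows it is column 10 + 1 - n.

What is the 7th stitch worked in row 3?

Stitch:
k

Derivation:
Row 3 uses chart row ((3-1) mod 2)+1 = 1. Row 3 is odd, so RS.
Chart row 1 tiled across columns 1-10: k o k k k o k k k o
RS: work column 1 to column 10, symbols as charted — the tiled row is the row as worked.
The 7th stitch worked is k.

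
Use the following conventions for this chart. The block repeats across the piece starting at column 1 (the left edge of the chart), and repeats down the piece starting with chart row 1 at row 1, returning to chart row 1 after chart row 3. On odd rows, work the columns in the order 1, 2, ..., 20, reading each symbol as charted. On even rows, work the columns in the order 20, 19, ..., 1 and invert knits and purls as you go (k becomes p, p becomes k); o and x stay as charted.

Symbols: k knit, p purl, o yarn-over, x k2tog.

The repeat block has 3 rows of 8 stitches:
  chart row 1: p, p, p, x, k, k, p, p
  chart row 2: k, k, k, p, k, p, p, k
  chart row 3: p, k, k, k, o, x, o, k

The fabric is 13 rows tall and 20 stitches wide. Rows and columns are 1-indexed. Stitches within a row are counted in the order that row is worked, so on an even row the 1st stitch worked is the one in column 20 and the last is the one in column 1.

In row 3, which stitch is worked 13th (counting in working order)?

Row 3: (3-1) mod 3 = 2, so use chart row 3. Odd row -> RS.
Chart row 3 tiled across columns 1-20: p k k k o x o k p k k k o x o k p k k k
Right side: take the tiled row as-is (worked left to right from column 1).
Stitch 13 in working order -> o

Stitch:
o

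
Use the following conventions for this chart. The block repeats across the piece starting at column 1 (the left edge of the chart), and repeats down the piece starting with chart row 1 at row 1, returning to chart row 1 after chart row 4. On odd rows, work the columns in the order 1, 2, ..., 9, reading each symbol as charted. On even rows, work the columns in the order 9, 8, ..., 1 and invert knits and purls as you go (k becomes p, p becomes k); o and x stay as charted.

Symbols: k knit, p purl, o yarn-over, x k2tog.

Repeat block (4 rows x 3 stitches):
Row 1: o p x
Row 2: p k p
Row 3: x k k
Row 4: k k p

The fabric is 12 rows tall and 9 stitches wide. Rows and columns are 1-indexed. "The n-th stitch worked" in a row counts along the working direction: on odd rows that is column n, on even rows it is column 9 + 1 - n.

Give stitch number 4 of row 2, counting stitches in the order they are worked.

Stitch:
k

Derivation:
Row 2 uses chart row ((2-1) mod 4)+1 = 2. Row 2 is even, so WS.
Chart row 2 tiled across columns 1-9: p k p p k p p k p
Wrong side: read the tiled row from column 9 down to 1 and exchange k with p (leave o, x).
Row 2 as worked: k p k k p k k p k
The 4th stitch worked is k.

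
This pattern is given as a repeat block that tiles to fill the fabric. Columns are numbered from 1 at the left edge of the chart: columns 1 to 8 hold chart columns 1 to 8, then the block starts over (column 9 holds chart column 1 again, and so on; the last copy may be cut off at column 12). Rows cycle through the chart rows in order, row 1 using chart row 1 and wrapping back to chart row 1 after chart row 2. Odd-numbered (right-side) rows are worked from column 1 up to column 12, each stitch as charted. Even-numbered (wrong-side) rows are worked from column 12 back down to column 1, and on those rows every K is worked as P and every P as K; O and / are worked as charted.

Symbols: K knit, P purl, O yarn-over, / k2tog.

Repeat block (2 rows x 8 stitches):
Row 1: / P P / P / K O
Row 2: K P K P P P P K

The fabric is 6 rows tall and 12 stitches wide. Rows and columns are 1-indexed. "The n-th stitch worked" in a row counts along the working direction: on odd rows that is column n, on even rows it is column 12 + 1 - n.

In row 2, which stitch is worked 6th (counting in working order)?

Result:
K

Derivation:
Row 2: (2-1) mod 2 = 1, so use chart row 2. Even row -> WS.
Chart row 2 tiled across columns 1-12: K P K P P P P K K P K P
WS: work from column 12 back to column 1 (reverse the tiled row), swapping K<->P (O and / unchanged).
Row 2 as worked: K P K P P K K K K P K P
Stitch 6 in working order -> K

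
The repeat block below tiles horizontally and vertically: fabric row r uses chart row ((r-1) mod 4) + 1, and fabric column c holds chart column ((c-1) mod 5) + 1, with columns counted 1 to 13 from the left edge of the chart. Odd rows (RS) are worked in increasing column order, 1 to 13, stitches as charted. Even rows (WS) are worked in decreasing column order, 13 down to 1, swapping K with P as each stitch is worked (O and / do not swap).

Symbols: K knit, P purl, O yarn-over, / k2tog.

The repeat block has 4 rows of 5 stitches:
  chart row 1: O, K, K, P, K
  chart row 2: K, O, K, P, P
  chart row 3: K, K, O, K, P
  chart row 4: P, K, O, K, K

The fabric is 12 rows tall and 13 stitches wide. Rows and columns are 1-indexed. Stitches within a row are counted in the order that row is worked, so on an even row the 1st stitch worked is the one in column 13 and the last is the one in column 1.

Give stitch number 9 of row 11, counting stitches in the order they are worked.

Stitch:
K

Derivation:
For row 11: chart row = ((11-1) mod 4) + 1 = 3; this is a RS (odd) row.
Chart row 3 tiled across columns 1-13: K K O K P K K O K P K K O
Right side: take the tiled row as-is (worked left to right from column 1).
Counting 9 along the worked row gives K.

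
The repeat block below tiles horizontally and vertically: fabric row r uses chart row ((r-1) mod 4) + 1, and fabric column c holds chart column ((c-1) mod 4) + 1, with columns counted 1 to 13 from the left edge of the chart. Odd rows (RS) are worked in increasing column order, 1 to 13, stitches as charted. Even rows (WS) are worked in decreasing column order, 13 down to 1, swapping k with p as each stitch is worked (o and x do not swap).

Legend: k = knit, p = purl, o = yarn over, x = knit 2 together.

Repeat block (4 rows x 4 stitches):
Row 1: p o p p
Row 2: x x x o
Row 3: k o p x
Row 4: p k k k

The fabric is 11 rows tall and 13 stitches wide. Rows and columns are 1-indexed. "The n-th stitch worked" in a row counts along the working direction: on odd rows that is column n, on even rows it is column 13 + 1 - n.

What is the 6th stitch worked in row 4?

For row 4: chart row = ((4-1) mod 4) + 1 = 4; this is a WS (even) row.
Chart row 4 tiled across columns 1-13: p k k k p k k k p k k k p
WS row: flip the tiled sequence (start at column 13) and apply k<->p; o and x stay.
Row 4 as worked: k p p p k p p p k p p p k
The 6th stitch worked is p.

Result:
p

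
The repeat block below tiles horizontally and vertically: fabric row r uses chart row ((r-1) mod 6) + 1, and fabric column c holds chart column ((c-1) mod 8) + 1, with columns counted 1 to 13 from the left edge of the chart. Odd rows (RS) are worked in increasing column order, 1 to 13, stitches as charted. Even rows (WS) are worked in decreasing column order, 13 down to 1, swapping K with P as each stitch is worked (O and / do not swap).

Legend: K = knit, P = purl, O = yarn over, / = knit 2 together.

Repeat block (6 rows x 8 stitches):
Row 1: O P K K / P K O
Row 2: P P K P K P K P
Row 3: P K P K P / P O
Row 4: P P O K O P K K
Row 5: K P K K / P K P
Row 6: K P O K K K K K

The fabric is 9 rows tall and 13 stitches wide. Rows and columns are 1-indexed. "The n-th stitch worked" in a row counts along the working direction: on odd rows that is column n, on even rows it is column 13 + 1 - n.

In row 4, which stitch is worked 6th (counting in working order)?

Stitch:
P

Derivation:
For row 4: chart row = ((4-1) mod 6) + 1 = 4; this is a WS (even) row.
Chart row 4 tiled across columns 1-13: P P O K O P K K P P O K O
WS: work from column 13 back to column 1 (reverse the tiled row), swapping K<->P (O and / unchanged).
Row 4 as worked: O P O K K P P K O P O K K
The 6th stitch worked is P.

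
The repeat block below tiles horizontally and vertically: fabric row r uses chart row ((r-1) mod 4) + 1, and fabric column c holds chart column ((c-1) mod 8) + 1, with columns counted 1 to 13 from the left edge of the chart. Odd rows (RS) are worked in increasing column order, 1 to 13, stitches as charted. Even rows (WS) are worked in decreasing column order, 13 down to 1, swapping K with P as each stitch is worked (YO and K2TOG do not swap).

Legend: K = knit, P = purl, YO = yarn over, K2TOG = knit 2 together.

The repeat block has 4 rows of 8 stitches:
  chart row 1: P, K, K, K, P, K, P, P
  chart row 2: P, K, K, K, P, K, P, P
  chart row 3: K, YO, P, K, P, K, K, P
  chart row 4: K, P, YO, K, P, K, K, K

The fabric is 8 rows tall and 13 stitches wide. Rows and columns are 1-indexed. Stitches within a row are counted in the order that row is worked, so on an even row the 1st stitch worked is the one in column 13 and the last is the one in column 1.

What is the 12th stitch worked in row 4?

For row 4: chart row = ((4-1) mod 4) + 1 = 4; this is a WS (even) row.
Chart row 4 tiled across columns 1-13: K P YO K P K K K K P YO K P
WS row: flip the tiled sequence (start at column 13) and apply K<->P; YO and K2TOG stay.
Row 4 as worked: K P YO K P P P P K P YO K P
The 12th stitch worked is K.

Result:
K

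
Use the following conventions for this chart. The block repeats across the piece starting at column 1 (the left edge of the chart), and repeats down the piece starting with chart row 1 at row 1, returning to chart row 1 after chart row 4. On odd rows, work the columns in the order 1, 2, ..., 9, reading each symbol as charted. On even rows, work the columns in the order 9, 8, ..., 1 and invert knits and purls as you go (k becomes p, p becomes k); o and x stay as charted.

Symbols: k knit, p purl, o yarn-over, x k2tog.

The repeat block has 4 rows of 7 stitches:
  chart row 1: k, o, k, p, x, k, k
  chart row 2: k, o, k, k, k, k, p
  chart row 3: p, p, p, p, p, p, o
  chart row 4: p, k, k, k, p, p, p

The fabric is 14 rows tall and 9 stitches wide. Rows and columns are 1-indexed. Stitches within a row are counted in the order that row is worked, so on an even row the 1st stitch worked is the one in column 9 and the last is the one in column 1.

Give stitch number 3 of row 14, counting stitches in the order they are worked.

Row 14 uses chart row ((14-1) mod 4)+1 = 2. Row 14 is even, so WS.
Chart row 2 tiled across columns 1-9: k o k k k k p k o
Wrong side: read the tiled row from column 9 down to 1 and exchange k with p (leave o, x).
Row 14 as worked: o p k p p p p o p
Stitch 3 in working order -> k

Stitch:
k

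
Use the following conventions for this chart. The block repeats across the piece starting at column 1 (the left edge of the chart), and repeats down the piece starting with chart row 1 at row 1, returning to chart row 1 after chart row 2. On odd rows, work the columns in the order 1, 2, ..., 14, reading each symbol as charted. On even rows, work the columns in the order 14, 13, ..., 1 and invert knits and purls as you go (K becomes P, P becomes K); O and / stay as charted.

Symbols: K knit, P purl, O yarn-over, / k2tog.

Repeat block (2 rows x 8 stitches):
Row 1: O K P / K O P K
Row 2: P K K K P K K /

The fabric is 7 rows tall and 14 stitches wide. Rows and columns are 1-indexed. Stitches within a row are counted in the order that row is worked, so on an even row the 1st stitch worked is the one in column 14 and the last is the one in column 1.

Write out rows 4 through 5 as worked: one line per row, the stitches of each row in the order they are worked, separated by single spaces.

Row 4: chart row 2, WS - tiled (columns 1-14): P K K K P K K / P K K K P K; work from column 14 back to 1 with K<->P swapped.
Row 5: chart row 1, RS - tile across columns 1-14 and work as-is.

Rows as worked:
P K P P P K / P P K P P P K
O K P / K O P K O K P / K O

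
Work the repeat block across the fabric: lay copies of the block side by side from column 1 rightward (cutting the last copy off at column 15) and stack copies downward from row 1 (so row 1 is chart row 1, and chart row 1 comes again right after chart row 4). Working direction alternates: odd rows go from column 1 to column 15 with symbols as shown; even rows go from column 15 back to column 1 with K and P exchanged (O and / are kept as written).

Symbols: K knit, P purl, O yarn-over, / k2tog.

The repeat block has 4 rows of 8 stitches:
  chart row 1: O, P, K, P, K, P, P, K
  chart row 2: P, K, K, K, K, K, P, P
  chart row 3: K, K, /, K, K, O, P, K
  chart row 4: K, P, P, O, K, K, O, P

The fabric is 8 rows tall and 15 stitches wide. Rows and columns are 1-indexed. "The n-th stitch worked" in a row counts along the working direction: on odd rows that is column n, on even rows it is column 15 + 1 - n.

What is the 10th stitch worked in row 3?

Row 3 uses chart row ((3-1) mod 4)+1 = 3. Row 3 is odd, so RS.
Chart row 3 tiled across columns 1-15: K K / K K O P K K K / K K O P
RS row: no reversal, no swap; stitch n worked = column n.
Counting 10 along the worked row gives K.

== STITCH ==
K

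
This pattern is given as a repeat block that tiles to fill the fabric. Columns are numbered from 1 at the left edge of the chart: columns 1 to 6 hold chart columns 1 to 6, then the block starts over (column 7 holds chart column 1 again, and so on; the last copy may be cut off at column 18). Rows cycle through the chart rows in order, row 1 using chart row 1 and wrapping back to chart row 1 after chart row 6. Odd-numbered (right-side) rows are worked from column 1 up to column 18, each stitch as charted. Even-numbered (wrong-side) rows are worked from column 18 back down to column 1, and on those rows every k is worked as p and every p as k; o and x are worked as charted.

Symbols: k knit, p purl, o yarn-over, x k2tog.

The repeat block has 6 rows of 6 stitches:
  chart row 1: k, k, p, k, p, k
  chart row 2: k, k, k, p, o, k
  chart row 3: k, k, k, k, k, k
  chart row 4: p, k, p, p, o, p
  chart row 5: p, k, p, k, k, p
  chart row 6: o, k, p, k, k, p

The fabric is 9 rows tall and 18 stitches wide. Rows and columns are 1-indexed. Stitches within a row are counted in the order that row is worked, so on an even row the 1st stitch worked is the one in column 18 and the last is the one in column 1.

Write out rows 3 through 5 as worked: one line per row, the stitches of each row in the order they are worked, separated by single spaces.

Rows as worked:
k k k k k k k k k k k k k k k k k k
k o k k p k k o k k p k k o k k p k
p k p k k p p k p k k p p k p k k p

Derivation:
Row 3: chart row 3, RS - tile across columns 1-18 and work as-is.
Row 4: chart row 4, WS - tiled (columns 1-18): p k p p o p p k p p o p p k p p o p; work from column 18 back to 1 with k<->p swapped.
Row 5: chart row 5, RS - tile across columns 1-18 and work as-is.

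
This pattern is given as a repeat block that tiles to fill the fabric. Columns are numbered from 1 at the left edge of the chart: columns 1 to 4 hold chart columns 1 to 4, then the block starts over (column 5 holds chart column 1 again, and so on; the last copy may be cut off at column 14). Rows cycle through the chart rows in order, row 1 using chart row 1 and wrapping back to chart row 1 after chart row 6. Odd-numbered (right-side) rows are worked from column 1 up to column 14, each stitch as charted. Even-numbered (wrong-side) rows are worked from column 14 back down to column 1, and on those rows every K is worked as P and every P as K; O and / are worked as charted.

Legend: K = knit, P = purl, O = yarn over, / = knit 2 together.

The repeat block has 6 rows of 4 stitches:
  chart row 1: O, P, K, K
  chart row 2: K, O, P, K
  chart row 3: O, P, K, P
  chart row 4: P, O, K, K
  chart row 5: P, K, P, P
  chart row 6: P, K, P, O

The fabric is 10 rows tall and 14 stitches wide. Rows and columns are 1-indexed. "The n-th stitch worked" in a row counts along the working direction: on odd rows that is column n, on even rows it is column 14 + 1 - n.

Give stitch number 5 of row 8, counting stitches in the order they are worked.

For row 8: chart row = ((8-1) mod 6) + 1 = 2; this is a WS (even) row.
Chart row 2 tiled across columns 1-14: K O P K K O P K K O P K K O
WS row: flip the tiled sequence (start at column 14) and apply K<->P; O and / stay.
Row 8 as worked: O P P K O P P K O P P K O P
The 5th stitch worked is O.

Result:
O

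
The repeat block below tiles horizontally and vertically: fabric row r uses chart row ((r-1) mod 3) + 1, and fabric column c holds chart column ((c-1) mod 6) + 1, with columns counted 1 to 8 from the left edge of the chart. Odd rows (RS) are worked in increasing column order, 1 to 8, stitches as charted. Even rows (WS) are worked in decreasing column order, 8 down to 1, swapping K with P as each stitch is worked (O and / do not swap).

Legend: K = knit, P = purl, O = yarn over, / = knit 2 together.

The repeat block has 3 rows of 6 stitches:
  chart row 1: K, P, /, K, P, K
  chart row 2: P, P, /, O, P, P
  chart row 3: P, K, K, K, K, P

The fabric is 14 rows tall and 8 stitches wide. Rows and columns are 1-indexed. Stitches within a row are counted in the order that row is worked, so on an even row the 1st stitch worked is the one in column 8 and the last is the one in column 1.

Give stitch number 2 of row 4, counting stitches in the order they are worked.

For row 4: chart row = ((4-1) mod 3) + 1 = 1; this is a WS (even) row.
Chart row 1 tiled across columns 1-8: K P / K P K K P
WS row: flip the tiled sequence (start at column 8) and apply K<->P; O and / stay.
Row 4 as worked: K P P K P / K P
The 2nd stitch worked is P.

Result:
P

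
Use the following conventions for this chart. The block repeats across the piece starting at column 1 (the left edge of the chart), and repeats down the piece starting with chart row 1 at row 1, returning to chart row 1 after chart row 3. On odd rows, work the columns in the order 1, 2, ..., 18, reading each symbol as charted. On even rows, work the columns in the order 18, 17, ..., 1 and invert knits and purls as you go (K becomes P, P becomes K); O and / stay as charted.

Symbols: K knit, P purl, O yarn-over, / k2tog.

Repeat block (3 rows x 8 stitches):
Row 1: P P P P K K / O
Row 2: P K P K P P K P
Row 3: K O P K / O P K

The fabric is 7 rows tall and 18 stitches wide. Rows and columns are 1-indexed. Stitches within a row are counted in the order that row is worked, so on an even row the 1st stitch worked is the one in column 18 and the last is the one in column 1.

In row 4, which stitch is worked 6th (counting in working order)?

Stitch:
P

Derivation:
For row 4: chart row = ((4-1) mod 3) + 1 = 1; this is a WS (even) row.
Chart row 1 tiled across columns 1-18: P P P P K K / O P P P P K K / O P P
Wrong side: read the tiled row from column 18 down to 1 and exchange K with P (leave O, /).
Row 4 as worked: K K O / P P K K K K O / P P K K K K
Stitch 6 in working order -> P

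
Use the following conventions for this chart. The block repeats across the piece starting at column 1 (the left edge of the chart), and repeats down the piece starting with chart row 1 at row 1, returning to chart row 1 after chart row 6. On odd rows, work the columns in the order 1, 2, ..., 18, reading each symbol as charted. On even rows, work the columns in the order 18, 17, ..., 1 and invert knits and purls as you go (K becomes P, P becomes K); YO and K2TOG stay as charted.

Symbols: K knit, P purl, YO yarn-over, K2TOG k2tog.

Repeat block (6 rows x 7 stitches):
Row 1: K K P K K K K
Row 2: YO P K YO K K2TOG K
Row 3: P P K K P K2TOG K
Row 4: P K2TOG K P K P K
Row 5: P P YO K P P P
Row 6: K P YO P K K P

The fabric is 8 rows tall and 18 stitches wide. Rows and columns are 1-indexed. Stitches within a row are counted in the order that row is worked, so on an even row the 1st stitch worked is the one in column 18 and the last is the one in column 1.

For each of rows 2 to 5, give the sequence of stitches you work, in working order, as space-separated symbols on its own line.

Row 2: chart row 2, WS - tiled (columns 1-18): YO P K YO K K2TOG K YO P K YO K K2TOG K YO P K YO; work from column 18 back to 1 with K<->P swapped.
Row 3: chart row 3, RS - tile across columns 1-18 and work as-is.
Row 4: chart row 4, WS - tiled (columns 1-18): P K2TOG K P K P K P K2TOG K P K P K P K2TOG K P; work from column 18 back to 1 with K<->P swapped.
Row 5: chart row 5, RS - tile across columns 1-18 and work as-is.

Result:
YO P K YO P K2TOG P YO P K YO P K2TOG P YO P K YO
P P K K P K2TOG K P P K K P K2TOG K P P K K
K P K2TOG K P K P K P K2TOG K P K P K P K2TOG K
P P YO K P P P P P YO K P P P P P YO K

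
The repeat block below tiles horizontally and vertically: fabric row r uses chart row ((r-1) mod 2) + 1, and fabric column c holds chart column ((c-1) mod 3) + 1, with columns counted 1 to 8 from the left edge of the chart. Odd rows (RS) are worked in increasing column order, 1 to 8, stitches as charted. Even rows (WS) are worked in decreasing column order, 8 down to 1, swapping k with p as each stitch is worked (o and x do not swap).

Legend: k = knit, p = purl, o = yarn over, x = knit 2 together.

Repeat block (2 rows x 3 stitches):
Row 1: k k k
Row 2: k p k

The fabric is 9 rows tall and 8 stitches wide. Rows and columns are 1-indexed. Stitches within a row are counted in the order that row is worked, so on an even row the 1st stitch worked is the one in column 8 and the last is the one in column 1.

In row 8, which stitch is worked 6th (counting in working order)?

For row 8: chart row = ((8-1) mod 2) + 1 = 2; this is a WS (even) row.
Chart row 2 tiled across columns 1-8: k p k k p k k p
WS: work from column 8 back to column 1 (reverse the tiled row), swapping k<->p (o and x unchanged).
Row 8 as worked: k p p k p p k p
Counting 6 along the worked row gives p.

== STITCH ==
p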